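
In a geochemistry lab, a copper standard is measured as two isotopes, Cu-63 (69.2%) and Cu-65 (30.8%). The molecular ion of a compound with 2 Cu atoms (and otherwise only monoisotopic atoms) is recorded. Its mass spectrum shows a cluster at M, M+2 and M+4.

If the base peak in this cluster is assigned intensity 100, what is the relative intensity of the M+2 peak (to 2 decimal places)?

89.02

Binomial terms of (0.692 + 0.308)^2: M 0.4789, M+2 0.4263, M+4 0.0949 → M is the base peak.
P(M) = C(2,0) × 0.692^2 × 0.308^0 = 1 × 0.478864 × 1.0000 = 0.478864 (base)
P(M+2) = C(2,1) × 0.692^1 × 0.308^1 = 2 × 0.6920 × 0.3080 = 0.426272
Relative intensity = 0.426272 / 0.478864 × 100 = 89.02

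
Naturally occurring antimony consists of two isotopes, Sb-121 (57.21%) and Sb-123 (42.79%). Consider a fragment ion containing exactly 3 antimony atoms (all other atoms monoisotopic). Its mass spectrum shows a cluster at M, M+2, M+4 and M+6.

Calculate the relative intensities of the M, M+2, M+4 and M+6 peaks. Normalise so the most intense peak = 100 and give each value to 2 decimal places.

44.57 : 100.00 : 74.79 : 18.65

The 3 Sb atoms are independent, so intensities follow the terms of (0.5721 + 0.4279)^3.
P(M) = 0.5721^3 = 0.187247
P(M+2) = 3 × 0.5721^2 × 0.4279^1 = 0.420153
P(M+4) = 3 × 0.5721^1 × 0.4279^2 = 0.314252
P(M+6) = 0.4279^3 = 0.078348
The M+2 peak is largest (0.420153); scaling to 100 gives 44.57 : 100.00 : 74.79 : 18.65.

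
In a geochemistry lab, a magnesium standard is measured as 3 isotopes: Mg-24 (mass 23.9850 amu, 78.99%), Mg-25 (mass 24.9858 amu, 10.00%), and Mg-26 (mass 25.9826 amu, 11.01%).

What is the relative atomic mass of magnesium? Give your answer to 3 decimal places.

24.305 amu

Weight each isotope mass by its fractional abundance: 0.7899 × 23.9850 + 0.1000 × 24.9858 + 0.1101 × 25.9826
= 18.94575 + 2.49858 + 2.86068 = 24.30501 amu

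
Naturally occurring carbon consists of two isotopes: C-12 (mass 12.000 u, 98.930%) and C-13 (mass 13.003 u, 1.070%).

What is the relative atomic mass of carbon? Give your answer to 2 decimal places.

12.01 u

Weight each isotope mass by its fractional abundance: 0.98930 × 12.000 + 0.01070 × 13.003
= 11.8716 + 0.1391 = 12.0107 u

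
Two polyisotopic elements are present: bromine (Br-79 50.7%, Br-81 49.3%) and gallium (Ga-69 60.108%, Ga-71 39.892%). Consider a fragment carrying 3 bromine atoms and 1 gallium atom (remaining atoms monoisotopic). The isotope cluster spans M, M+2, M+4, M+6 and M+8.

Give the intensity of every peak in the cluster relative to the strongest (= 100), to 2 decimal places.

Bromine pattern (n=3): 0.13032384 : 0.38017547 : 0.36967753 : 0.11982316
Gallium pattern (n=1): 0.60108 : 0.39892
Convolve the two distributions (both contribute in 2-u steps):
  M: 0.13032384×0.60108 = 0.078335
  M+2: 0.13032384×0.39892 + 0.38017547×0.60108 = 0.280505
  M+4: 0.38017547×0.39892 + 0.36967753×0.60108 = 0.373865
  M+6: 0.36967753×0.39892 + 0.11982316×0.60108 = 0.219495
  M+8: 0.11982316×0.39892 = 0.047800
Scale to base peak (0.373865) = 100: 20.95 : 75.03 : 100.00 : 58.71 : 12.79

20.95 : 75.03 : 100.00 : 58.71 : 12.79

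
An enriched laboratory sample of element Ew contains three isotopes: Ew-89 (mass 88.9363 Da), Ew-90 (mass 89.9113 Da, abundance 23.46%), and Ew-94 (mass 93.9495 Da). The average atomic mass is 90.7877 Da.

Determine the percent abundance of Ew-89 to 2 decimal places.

44.17%

The remaining 76.54% is split between Ew-89 (fraction x) and Ew-94 (fraction 0.7654 − x).
Substituting: 88.9363x + 93.9495(0.7654 − x) = 69.69450902
(88.9363 − 93.9495)x = -2.21443828  ⇒  x = 0.44172, y = 0.32368
Ew-89: 44.17%, Ew-94: 32.37%.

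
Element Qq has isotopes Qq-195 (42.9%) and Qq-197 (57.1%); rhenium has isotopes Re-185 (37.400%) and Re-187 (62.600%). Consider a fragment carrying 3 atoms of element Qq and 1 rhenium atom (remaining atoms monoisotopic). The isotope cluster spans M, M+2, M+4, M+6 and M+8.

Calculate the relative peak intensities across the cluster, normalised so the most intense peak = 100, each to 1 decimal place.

Element Qq pattern (n=3): 0.07895359 : 0.31526223 : 0.41961477 : 0.18616941
Rhenium pattern (n=1): 0.3740 : 0.6260
Convolve the two distributions (both contribute in 2-u steps):
  M: 0.07895359×0.3740 = 0.029529
  M+2: 0.07895359×0.6260 + 0.31526223×0.3740 = 0.167333
  M+4: 0.31526223×0.6260 + 0.41961477×0.3740 = 0.354290
  M+6: 0.41961477×0.6260 + 0.18616941×0.3740 = 0.332306
  M+8: 0.18616941×0.6260 = 0.116542
Scale to base peak (0.354290) = 100: 8.3 : 47.2 : 100.0 : 93.8 : 32.9

8.3 : 47.2 : 100.0 : 93.8 : 32.9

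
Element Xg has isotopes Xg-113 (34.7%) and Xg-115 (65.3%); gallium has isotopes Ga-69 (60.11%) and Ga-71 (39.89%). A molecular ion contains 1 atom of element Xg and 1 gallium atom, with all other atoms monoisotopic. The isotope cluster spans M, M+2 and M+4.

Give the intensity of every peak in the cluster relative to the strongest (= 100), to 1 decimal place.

39.3 : 100.0 : 49.1

Element Xg pattern (n=1): 0.3470 : 0.6530
Gallium pattern (n=1): 0.6011 : 0.3989
Convolve the two distributions (both contribute in 2-u steps):
  M: 0.3470×0.6011 = 0.208582
  M+2: 0.3470×0.3989 + 0.6530×0.6011 = 0.530937
  M+4: 0.6530×0.3989 = 0.260482
Scale to base peak (0.530937) = 100: 39.3 : 100.0 : 49.1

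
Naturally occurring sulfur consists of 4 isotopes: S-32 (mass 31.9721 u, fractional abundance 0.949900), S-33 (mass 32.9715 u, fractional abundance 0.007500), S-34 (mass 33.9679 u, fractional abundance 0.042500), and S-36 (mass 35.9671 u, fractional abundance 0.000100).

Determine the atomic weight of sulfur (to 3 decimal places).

The abundance-weighted mean is 0.949900 × 31.9721 + 0.007500 × 32.9715 + 0.042500 × 33.9679 + 0.000100 × 35.9671
= 30.37030 + 0.24729 + 1.44364 + 0.00360 = 32.06483 u

32.065 u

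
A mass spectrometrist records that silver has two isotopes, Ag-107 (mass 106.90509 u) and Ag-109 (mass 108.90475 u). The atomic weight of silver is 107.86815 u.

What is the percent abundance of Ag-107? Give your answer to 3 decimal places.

With x = fraction of Ag-107 (so Ag-109 is 1 − x):
106.90509·x + 108.90475·(1 − x) = 107.86815
(106.90509 − 108.90475)·x = 107.86815 − 108.90475
x = -1.03660 / -1.99966 = 0.51839 → 51.839% Ag-107, 48.161% Ag-109.

51.839%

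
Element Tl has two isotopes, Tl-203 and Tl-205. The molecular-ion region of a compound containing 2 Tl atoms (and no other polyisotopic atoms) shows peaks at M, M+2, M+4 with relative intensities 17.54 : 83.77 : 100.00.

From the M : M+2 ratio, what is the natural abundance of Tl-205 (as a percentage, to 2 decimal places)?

Write p for the Tl-203 fraction. I(M+2)/I(M) = [C(2,1)·p^1·(1−p)] / p^2 = 2·(1−p)/p = 83.77/17.54 = 4.7759
(1−p)/p = 4.7759/2 = 2.3880  ⇒  p = 1/(1 + 2.3880) = 0.2952
Tl-203: 29.52%, Tl-205: 70.48%.

70.48%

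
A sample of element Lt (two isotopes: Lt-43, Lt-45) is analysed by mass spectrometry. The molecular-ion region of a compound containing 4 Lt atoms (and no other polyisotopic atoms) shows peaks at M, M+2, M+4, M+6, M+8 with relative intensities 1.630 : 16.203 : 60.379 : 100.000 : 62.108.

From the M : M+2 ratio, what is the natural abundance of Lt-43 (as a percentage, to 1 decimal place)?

If p is the fraction of Lt that is Lt-43, then I(M+2)/I(M) = [C(4,1)·p^3·(1−p)] / p^4 = 4·(1−p)/p = 16.203/1.630 = 9.9405
(1−p)/p = 9.9405/4 = 2.4851  ⇒  p = 1/(1 + 2.4851) = 0.2869
Lt-43: 28.7%, Lt-45: 71.3%.

28.7%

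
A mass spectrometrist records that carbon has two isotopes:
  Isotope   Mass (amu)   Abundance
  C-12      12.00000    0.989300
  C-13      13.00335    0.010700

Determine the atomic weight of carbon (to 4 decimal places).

12.0107 amu

The abundance-weighted mean is 0.989300 × 12.00000 + 0.010700 × 13.00335
= 11.871600 + 0.139136 = 12.010736 amu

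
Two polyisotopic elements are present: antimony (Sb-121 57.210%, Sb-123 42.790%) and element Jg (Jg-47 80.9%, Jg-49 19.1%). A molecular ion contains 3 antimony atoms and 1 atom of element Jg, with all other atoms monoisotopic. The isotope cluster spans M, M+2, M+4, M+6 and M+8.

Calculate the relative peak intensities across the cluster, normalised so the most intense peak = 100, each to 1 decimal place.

40.3 : 100.0 : 89.0 : 32.8 : 4.0

Antimony pattern (n=3): 0.18724742 : 0.42015297 : 0.3142518 : 0.07834781
Element Jg pattern (n=1): 0.8090 : 0.1910
Convolve the two distributions (both contribute in 2-u steps):
  M: 0.18724742×0.8090 = 0.151483
  M+2: 0.18724742×0.1910 + 0.42015297×0.8090 = 0.375668
  M+4: 0.42015297×0.1910 + 0.3142518×0.8090 = 0.334479
  M+6: 0.3142518×0.1910 + 0.07834781×0.8090 = 0.123405
  M+8: 0.07834781×0.1910 = 0.014964
Scale to base peak (0.375668) = 100: 40.3 : 100.0 : 89.0 : 32.8 : 4.0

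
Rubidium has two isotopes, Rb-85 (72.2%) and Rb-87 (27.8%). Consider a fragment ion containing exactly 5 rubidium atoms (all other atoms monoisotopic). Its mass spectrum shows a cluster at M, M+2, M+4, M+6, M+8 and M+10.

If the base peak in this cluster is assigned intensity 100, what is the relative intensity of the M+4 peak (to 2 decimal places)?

77.01

(0.722 + 0.278)^5 gives M 0.1962, M+2 0.3777, M+4 0.2909, M+6 0.1120, M+8 0.0216, M+10 0.0017; the largest is M+2.
P(M+2) = C(5,1) × 0.722^4 × 0.278^1 = 5 × 0.27173701 × 0.2780 = 0.377714 (base)
P(M+4) = C(5,2) × 0.722^3 × 0.278^2 = 10 × 0.37636705 × 0.077284 = 0.290872
Relative intensity = 0.290872 / 0.377714 × 100 = 77.01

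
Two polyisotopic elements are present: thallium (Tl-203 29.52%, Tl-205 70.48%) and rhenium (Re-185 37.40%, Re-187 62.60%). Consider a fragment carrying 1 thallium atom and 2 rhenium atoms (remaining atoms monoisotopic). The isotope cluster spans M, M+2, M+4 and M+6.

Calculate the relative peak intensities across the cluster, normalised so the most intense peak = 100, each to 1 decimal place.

9.3 : 53.1 : 100.0 : 62.0

Thallium pattern (n=1): 0.2952 : 0.7048
Rhenium pattern (n=2): 0.139876 : 0.468248 : 0.391876
Convolve the two distributions (both contribute in 2-u steps):
  M: 0.2952×0.139876 = 0.041291
  M+2: 0.2952×0.468248 + 0.7048×0.139876 = 0.236811
  M+4: 0.2952×0.391876 + 0.7048×0.468248 = 0.445703
  M+6: 0.7048×0.391876 = 0.276194
Scale to base peak (0.445703) = 100: 9.3 : 53.1 : 100.0 : 62.0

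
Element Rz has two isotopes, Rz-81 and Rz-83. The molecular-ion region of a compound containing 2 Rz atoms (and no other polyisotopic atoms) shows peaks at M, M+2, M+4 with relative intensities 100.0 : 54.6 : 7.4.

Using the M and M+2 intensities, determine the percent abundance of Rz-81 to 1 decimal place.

Write p for the Rz-81 fraction. I(M+2)/I(M) = [C(2,1)·p^1·(1−p)] / p^2 = 2·(1−p)/p = 54.6/100.0 = 0.5460
(1−p)/p = 0.5460/2 = 0.2730  ⇒  p = 1/(1 + 0.2730) = 0.7855
Rz-81: 78.6%, Rz-83: 21.4%.

78.6%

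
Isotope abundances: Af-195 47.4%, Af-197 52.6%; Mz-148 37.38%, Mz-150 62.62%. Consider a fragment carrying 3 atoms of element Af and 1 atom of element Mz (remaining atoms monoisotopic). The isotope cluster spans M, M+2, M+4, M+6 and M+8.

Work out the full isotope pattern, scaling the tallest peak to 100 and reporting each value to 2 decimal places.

10.79 : 53.98 : 100.00 : 81.49 : 24.69

Element Af pattern (n=3): 0.10649642 : 0.35453873 : 0.39343327 : 0.14553158
Element Mz pattern (n=1): 0.3738 : 0.6262
Convolve the two distributions (both contribute in 2-u steps):
  M: 0.10649642×0.3738 = 0.039808
  M+2: 0.10649642×0.6262 + 0.35453873×0.3738 = 0.199215
  M+4: 0.35453873×0.6262 + 0.39343327×0.3738 = 0.369078
  M+6: 0.39343327×0.6262 + 0.14553158×0.3738 = 0.300768
  M+8: 0.14553158×0.6262 = 0.091132
Scale to base peak (0.369078) = 100: 10.79 : 53.98 : 100.00 : 81.49 : 24.69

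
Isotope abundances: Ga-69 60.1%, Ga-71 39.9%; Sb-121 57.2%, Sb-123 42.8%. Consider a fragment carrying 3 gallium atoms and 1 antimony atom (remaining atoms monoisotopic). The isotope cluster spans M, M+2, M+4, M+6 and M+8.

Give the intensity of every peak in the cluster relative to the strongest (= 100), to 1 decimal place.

35.6 : 97.4 : 100.0 : 45.6 : 7.8

Gallium pattern (n=3): 0.2170818 : 0.4323576 : 0.2870394 : 0.0635212
Antimony pattern (n=1): 0.5720 : 0.4280
Convolve the two distributions (both contribute in 2-u steps):
  M: 0.2170818×0.5720 = 0.124171
  M+2: 0.2170818×0.4280 + 0.4323576×0.5720 = 0.340220
  M+4: 0.4323576×0.4280 + 0.2870394×0.5720 = 0.349236
  M+6: 0.2870394×0.4280 + 0.0635212×0.5720 = 0.159187
  M+8: 0.0635212×0.4280 = 0.027187
Scale to base peak (0.349236) = 100: 35.6 : 97.4 : 100.0 : 45.6 : 7.8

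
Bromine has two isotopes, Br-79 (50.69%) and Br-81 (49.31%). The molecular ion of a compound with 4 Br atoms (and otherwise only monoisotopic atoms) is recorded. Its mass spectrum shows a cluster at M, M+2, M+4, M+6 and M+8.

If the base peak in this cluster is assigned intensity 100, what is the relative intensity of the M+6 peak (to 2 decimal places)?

64.85

Binomial terms of (0.5069 + 0.4931)^4: M 0.0660, M+2 0.2569, M+4 0.3749, M+6 0.2431, M+8 0.0591 → M+4 is the base peak.
P(M+4) = C(4,2) × 0.5069^2 × 0.4931^2 = 6 × 0.25694761 × 0.24314761 = 0.374857 (base)
P(M+6) = C(4,3) × 0.5069^1 × 0.4931^3 = 4 × 0.5069 × 0.11989609 = 0.243101
Relative intensity = 0.243101 / 0.374857 × 100 = 64.85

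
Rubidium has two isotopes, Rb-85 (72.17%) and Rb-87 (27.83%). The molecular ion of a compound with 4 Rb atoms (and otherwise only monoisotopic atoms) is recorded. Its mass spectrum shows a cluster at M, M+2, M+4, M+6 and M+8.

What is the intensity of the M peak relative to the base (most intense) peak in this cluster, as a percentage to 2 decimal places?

Binomial terms of (0.7217 + 0.2783)^4: M 0.2713, M+2 0.4184, M+4 0.2420, M+6 0.0622, M+8 0.0060 → M+2 is the base peak.
P(M+2) = C(4,1) × 0.7217^3 × 0.2783^1 = 4 × 0.37589809 × 0.2783 = 0.418450 (base)
P(M) = C(4,0) × 0.7217^4 × 0.2783^0 = 1 × 0.27128565 × 1.0000 = 0.271286
Relative intensity = 0.271286 / 0.418450 × 100 = 64.83

64.83%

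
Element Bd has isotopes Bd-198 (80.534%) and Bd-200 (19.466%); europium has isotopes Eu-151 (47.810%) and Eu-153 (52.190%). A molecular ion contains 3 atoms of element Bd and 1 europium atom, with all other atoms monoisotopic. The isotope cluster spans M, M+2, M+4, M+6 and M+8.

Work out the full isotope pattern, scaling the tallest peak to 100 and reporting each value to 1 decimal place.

55.0 : 100.0 : 53.2 : 11.3 : 0.8

Element Bd pattern (n=3): 0.52232139 : 0.37875338 : 0.09154908 : 0.00737616
Europium pattern (n=1): 0.4781 : 0.5219
Convolve the two distributions (both contribute in 2-u steps):
  M: 0.52232139×0.4781 = 0.249722
  M+2: 0.52232139×0.5219 + 0.37875338×0.4781 = 0.453682
  M+4: 0.37875338×0.5219 + 0.09154908×0.4781 = 0.241441
  M+6: 0.09154908×0.5219 + 0.00737616×0.4781 = 0.051306
  M+8: 0.00737616×0.5219 = 0.003850
Scale to base peak (0.453682) = 100: 55.0 : 100.0 : 53.2 : 11.3 : 0.8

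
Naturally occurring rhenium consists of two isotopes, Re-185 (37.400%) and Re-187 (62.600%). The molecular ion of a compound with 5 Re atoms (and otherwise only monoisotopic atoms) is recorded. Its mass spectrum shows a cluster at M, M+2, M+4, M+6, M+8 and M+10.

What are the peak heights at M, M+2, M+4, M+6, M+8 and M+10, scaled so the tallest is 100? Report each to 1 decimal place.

The 5 Re atoms are independent, so intensities follow the terms of (0.37400 + 0.62600)^5.
P(M) = 0.37400^5 = 0.007317
P(M+2) = 5 × 0.37400^4 × 0.62600^1 = 0.061239
P(M+4) = 10 × 0.37400^3 × 0.62600^2 = 0.205005
P(M+6) = 10 × 0.37400^2 × 0.62600^3 = 0.343136
P(M+8) = 5 × 0.37400^1 × 0.62600^4 = 0.287170
P(M+10) = 0.62600^5 = 0.096133
The M+6 peak is largest (0.343136); scaling to 100 gives 2.1 : 17.8 : 59.7 : 100.0 : 83.7 : 28.0.

2.1 : 17.8 : 59.7 : 100.0 : 83.7 : 28.0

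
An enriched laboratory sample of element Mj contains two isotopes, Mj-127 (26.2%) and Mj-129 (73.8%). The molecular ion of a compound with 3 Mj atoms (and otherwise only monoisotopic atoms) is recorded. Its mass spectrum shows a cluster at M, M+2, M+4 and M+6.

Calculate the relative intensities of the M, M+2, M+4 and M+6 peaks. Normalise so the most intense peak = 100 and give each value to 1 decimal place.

4.2 : 35.5 : 100.0 : 93.9

Expanding (0.262 + 0.738)^3:
P(M) = 0.262^3 = 0.017985
P(M+2) = 3 × 0.262^2 × 0.738^1 = 0.151978
P(M+4) = 3 × 0.262^1 × 0.738^2 = 0.428090
P(M+6) = 0.738^3 = 0.401947
The M+4 peak is largest (0.428090); scaling to 100 gives 4.2 : 35.5 : 100.0 : 93.9.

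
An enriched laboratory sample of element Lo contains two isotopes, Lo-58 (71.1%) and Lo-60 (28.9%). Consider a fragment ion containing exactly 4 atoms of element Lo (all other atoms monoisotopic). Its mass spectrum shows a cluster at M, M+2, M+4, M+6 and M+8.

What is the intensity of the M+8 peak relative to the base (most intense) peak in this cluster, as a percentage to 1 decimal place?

Binomial terms of (0.711 + 0.289)^4: M 0.2556, M+2 0.4155, M+4 0.2533, M+6 0.0686, M+8 0.0070 → M+2 is the base peak.
P(M+2) = C(4,1) × 0.711^3 × 0.289^1 = 4 × 0.35942543 × 0.2890 = 0.415496 (base)
P(M+8) = C(4,4) × 0.711^0 × 0.289^4 = 1 × 1.0000 × 0.00697576 = 0.006976
Relative intensity = 0.006976 / 0.415496 × 100 = 1.7

1.7%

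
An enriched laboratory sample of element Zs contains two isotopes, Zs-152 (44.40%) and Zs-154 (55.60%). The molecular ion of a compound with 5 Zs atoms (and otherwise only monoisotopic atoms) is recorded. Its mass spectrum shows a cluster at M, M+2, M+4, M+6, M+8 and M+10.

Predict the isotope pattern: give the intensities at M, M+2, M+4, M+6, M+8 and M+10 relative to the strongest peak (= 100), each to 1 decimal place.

The 5 Zs atoms are independent, so intensities follow the terms of (0.4440 + 0.5560)^5.
P(M) = 0.4440^5 = 0.017255
P(M+2) = 5 × 0.4440^4 × 0.5560^1 = 0.108038
P(M+4) = 10 × 0.4440^3 × 0.5560^2 = 0.270582
P(M+6) = 10 × 0.4440^2 × 0.5560^3 = 0.338837
P(M+8) = 5 × 0.4440^1 × 0.5560^4 = 0.212154
P(M+10) = 0.5560^5 = 0.053134
The M+6 peak is largest (0.338837); scaling to 100 gives 5.1 : 31.9 : 79.9 : 100.0 : 62.6 : 15.7.

5.1 : 31.9 : 79.9 : 100.0 : 62.6 : 15.7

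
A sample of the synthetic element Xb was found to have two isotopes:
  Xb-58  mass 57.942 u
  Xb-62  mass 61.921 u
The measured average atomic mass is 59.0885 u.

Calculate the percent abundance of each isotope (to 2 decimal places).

Xb-58: 71.19%, Xb-62: 28.81%

Writing the weighted mean with unknown fraction x of Xb-58:
57.942·x + 61.921·(1 − x) = 59.0885
(57.942 − 61.921)·x = 59.0885 − 61.921
x = -2.8325 / -3.979 = 0.71186 → 71.19% Xb-58, 28.81% Xb-62.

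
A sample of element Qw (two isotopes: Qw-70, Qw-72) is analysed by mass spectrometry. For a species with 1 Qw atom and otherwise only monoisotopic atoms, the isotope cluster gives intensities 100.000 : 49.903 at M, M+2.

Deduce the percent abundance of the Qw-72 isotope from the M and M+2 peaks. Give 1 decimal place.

33.3%

Let p = fractional abundance of Qw-70. I(M+2)/I(M) = [C(1,1)·p^0·(1−p)] / p^1 = 1·(1−p)/p = 49.903/100.000 = 0.4990
(1−p)/p = 0.4990/1 = 0.4990  ⇒  p = 1/(1 + 0.4990) = 0.6671
Qw-70: 66.7%, Qw-72: 33.3%.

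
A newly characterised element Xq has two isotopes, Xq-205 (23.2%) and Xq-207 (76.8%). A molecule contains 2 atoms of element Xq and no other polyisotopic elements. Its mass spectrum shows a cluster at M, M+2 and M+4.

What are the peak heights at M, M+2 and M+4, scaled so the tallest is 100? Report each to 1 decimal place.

9.1 : 60.4 : 100.0

Expanding (0.232 + 0.768)^2:
P(M) = 0.232^2 = 0.053824
P(M+2) = 2 × 0.232^1 × 0.768^1 = 0.356352
P(M+4) = 0.768^2 = 0.589824
The M+4 peak is largest (0.589824); scaling to 100 gives 9.1 : 60.4 : 100.0.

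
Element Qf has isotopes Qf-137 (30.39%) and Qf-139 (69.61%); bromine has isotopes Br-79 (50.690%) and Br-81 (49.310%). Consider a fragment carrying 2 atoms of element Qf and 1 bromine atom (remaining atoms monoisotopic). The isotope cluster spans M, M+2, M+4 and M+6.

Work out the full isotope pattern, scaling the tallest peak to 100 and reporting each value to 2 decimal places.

Element Qf pattern (n=2): 0.09235521 : 0.42308958 : 0.48455521
Bromine pattern (n=1): 0.5069 : 0.4931
Convolve the two distributions (both contribute in 2-u steps):
  M: 0.09235521×0.5069 = 0.046815
  M+2: 0.09235521×0.4931 + 0.42308958×0.5069 = 0.260004
  M+4: 0.42308958×0.4931 + 0.48455521×0.5069 = 0.454247
  M+6: 0.48455521×0.4931 = 0.238934
Scale to base peak (0.454247) = 100: 10.31 : 57.24 : 100.00 : 52.60

10.31 : 57.24 : 100.00 : 52.60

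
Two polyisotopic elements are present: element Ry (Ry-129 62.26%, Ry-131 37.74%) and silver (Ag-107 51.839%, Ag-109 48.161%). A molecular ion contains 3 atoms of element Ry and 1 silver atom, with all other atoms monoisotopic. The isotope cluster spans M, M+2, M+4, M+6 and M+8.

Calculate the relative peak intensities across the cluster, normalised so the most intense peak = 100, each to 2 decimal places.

35.82 : 98.42 : 100.00 : 44.66 : 7.41

Element Ry pattern (n=3): 0.24133891 : 0.43887555 : 0.26603217 : 0.05375337
Silver pattern (n=1): 0.51839 : 0.48161
Convolve the two distributions (both contribute in 2-u steps):
  M: 0.24133891×0.51839 = 0.125108
  M+2: 0.24133891×0.48161 + 0.43887555×0.51839 = 0.343740
  M+4: 0.43887555×0.48161 + 0.26603217×0.51839 = 0.349275
  M+6: 0.26603217×0.48161 + 0.05375337×0.51839 = 0.155989
  M+8: 0.05375337×0.48161 = 0.025888
Scale to base peak (0.349275) = 100: 35.82 : 98.42 : 100.00 : 44.66 : 7.41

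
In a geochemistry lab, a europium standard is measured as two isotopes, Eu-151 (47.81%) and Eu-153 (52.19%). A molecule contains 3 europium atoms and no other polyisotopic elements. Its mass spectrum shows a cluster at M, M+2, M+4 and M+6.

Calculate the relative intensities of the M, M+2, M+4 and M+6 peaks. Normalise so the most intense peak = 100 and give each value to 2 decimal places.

27.97 : 91.61 : 100.00 : 36.39

The 3 Eu atoms are independent, so intensities follow the terms of (0.4781 + 0.5219)^3.
P(M) = 0.4781^3 = 0.109284
P(M+2) = 3 × 0.4781^2 × 0.5219^1 = 0.357887
P(M+4) = 3 × 0.4781^1 × 0.5219^2 = 0.390674
P(M+6) = 0.5219^3 = 0.142155
The M+4 peak is largest (0.390674); scaling to 100 gives 27.97 : 91.61 : 100.00 : 36.39.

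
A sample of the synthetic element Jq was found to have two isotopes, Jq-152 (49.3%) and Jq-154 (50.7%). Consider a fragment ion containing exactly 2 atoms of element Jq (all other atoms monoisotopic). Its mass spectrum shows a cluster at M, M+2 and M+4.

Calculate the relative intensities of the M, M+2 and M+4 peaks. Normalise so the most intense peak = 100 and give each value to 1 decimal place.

Each Jq atom is independently Jq-152 (p = 0.493) or Jq-154 (q = 0.507); the cluster is the binomial expansion (p + q)^2.
P(M) = 0.493^2 = 0.243049
P(M+2) = 2 × 0.493^1 × 0.507^1 = 0.499902
P(M+4) = 0.507^2 = 0.257049
The M+2 peak is largest (0.499902); scaling to 100 gives 48.6 : 100.0 : 51.4.

48.6 : 100.0 : 51.4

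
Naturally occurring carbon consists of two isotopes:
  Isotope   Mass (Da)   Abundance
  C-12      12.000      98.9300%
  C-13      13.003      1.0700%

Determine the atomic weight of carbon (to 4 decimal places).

12.0107 Da

Average mass = Σ (abundance × isotope mass) = 0.989300 × 12.000 + 0.010700 × 13.003
= 11.87160 + 0.13913 = 12.01073 Da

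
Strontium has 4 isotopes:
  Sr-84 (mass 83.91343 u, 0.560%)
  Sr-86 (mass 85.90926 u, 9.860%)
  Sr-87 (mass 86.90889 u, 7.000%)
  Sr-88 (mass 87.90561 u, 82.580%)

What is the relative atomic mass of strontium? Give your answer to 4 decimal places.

Average mass = Σ (abundance × isotope mass) = 0.00560 × 83.91343 + 0.09860 × 85.90926 + 0.07000 × 86.90889 + 0.82580 × 87.90561
= 0.469915 + 8.470653 + 6.083622 + 72.592453 = 87.616643 u

87.6166 u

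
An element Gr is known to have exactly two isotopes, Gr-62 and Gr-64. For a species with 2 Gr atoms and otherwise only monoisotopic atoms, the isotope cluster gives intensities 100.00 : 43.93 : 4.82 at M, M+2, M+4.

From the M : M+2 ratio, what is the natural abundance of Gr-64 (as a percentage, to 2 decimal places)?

Let p = fractional abundance of Gr-62. I(M+2)/I(M) = [C(2,1)·p^1·(1−p)] / p^2 = 2·(1−p)/p = 43.93/100.00 = 0.4393
(1−p)/p = 0.4393/2 = 0.2197  ⇒  p = 1/(1 + 0.2197) = 0.8199
Gr-62: 81.99%, Gr-64: 18.01%.

18.01%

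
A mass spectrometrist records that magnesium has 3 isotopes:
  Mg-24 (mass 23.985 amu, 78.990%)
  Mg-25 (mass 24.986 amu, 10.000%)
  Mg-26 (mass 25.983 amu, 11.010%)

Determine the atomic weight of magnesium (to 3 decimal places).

24.305 amu

Average mass = Σ (abundance × isotope mass) = 0.78990 × 23.985 + 0.10000 × 24.986 + 0.11010 × 25.983
= 18.9458 + 2.4986 + 2.8607 = 24.3051 amu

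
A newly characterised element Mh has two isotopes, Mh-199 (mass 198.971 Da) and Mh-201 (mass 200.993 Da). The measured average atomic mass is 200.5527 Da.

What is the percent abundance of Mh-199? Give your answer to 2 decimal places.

Writing the weighted mean with unknown fraction x of Mh-199:
198.971·x + 200.993·(1 − x) = 200.5527
(198.971 − 200.993)·x = 200.5527 − 200.993
x = -0.4403 / -2.022 = 0.21775 → 21.78% Mh-199, 78.22% Mh-201.

21.78%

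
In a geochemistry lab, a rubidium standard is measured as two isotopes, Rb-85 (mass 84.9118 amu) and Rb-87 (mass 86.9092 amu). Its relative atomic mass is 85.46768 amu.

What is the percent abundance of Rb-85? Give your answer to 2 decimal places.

72.17%

Let x be the fractional abundance of Rb-85; then Rb-87 has abundance 1 − x.
84.9118·x + 86.9092·(1 − x) = 85.46768
(84.9118 − 86.9092)·x = 85.46768 − 86.9092
x = -1.44152 / -1.9974 = 0.72170 → 72.17% Rb-85, 27.83% Rb-87.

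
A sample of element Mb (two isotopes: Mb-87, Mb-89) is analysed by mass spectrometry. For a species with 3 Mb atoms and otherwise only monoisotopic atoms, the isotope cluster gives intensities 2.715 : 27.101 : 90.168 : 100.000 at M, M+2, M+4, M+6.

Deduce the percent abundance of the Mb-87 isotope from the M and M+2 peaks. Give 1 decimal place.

23.1%

If p is the fraction of Mb that is Mb-87, then I(M+2)/I(M) = [C(3,1)·p^2·(1−p)] / p^3 = 3·(1−p)/p = 27.101/2.715 = 9.9820
(1−p)/p = 9.9820/3 = 3.3273  ⇒  p = 1/(1 + 3.3273) = 0.2311
Mb-87: 23.1%, Mb-89: 76.9%.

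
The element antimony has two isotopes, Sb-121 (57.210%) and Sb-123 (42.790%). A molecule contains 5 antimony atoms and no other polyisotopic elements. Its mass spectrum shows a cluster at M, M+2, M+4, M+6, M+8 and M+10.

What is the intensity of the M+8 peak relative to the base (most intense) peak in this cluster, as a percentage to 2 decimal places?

27.97%

(0.57210 + 0.42790)^5 gives M 0.0613, M+2 0.2292, M+4 0.3428, M+6 0.2564, M+8 0.0959, M+10 0.0143; the largest is M+4.
P(M+4) = C(5,2) × 0.57210^3 × 0.42790^2 = 10 × 0.18724742 × 0.18309841 = 0.342847 (base)
P(M+8) = C(5,4) × 0.57210^1 × 0.42790^4 = 5 × 0.5721 × 0.03352503 = 0.095898
Relative intensity = 0.095898 / 0.342847 × 100 = 27.97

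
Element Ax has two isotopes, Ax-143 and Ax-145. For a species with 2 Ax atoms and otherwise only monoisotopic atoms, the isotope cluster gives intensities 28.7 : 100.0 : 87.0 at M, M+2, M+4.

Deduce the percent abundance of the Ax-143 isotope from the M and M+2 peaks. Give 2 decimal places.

Write p for the Ax-143 fraction. I(M+2)/I(M) = [C(2,1)·p^1·(1−p)] / p^2 = 2·(1−p)/p = 100.0/28.7 = 3.4843
(1−p)/p = 3.4843/2 = 1.7422  ⇒  p = 1/(1 + 1.7422) = 0.3647
Ax-143: 36.47%, Ax-145: 63.53%.

36.47%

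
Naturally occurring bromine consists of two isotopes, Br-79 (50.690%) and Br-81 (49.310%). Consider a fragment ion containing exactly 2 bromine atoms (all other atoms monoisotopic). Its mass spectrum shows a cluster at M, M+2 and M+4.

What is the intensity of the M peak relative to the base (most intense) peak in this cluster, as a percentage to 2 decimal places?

51.40%

(0.50690 + 0.49310)^2 gives M 0.2569, M+2 0.4999, M+4 0.2431; the largest is M+2.
P(M+2) = C(2,1) × 0.50690^1 × 0.49310^1 = 2 × 0.5069 × 0.4931 = 0.499905 (base)
P(M) = C(2,0) × 0.50690^2 × 0.49310^0 = 1 × 0.25694761 × 1.0000 = 0.256948
Relative intensity = 0.256948 / 0.499905 × 100 = 51.40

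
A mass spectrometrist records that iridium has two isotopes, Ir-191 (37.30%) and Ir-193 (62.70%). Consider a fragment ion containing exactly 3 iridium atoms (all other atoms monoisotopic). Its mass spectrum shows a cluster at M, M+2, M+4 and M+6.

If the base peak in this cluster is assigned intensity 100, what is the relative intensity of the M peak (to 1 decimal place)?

(0.3730 + 0.6270)^3 gives M 0.0519, M+2 0.2617, M+4 0.4399, M+6 0.2465; the largest is M+4.
P(M+4) = C(3,2) × 0.3730^1 × 0.6270^2 = 3 × 0.3730 × 0.393129 = 0.439911 (base)
P(M) = C(3,0) × 0.3730^3 × 0.6270^0 = 1 × 0.05189512 × 1.0000 = 0.051895
Relative intensity = 0.051895 / 0.439911 × 100 = 11.8

11.8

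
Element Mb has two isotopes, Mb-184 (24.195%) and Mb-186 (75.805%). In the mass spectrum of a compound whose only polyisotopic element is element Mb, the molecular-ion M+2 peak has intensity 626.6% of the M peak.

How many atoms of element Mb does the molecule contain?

2

The M+2/M ratio from n Mb atoms is n · q/p = n · 0.75805/0.24195.
n = 6.266 × 0.24195/0.75805 = 2.00 ≈ 2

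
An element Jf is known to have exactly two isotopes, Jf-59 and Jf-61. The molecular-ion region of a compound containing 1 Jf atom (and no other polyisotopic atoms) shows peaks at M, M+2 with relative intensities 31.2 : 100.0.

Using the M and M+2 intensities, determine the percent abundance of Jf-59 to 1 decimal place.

Write p for the Jf-59 fraction. I(M+2)/I(M) = [C(1,1)·p^0·(1−p)] / p^1 = 1·(1−p)/p = 100.0/31.2 = 3.2051
(1−p)/p = 3.2051/1 = 3.2051  ⇒  p = 1/(1 + 3.2051) = 0.2378
Jf-59: 23.8%, Jf-61: 76.2%.

23.8%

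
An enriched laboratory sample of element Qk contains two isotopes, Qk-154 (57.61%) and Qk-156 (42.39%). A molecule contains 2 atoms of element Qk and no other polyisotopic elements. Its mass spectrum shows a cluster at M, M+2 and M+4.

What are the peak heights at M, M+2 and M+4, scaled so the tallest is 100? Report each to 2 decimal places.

67.95 : 100.00 : 36.79

Expanding (0.5761 + 0.4239)^2:
P(M) = 0.5761^2 = 0.331891
P(M+2) = 2 × 0.5761^1 × 0.4239^1 = 0.488418
P(M+4) = 0.4239^2 = 0.179691
The M+2 peak is largest (0.488418); scaling to 100 gives 67.95 : 100.00 : 36.79.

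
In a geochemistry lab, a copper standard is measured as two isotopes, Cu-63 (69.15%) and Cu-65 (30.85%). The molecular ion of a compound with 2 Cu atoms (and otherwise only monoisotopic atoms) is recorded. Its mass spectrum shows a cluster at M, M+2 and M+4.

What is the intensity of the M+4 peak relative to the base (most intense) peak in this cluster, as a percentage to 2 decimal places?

19.90%

Term probabilities: M 0.4782, M+2 0.4267, M+4 0.0952. Base peak = M.
P(M) = C(2,0) × 0.6915^2 × 0.3085^0 = 1 × 0.47817225 × 1.0000 = 0.478172 (base)
P(M+4) = C(2,2) × 0.6915^0 × 0.3085^2 = 1 × 1.0000 × 0.09517225 = 0.095172
Relative intensity = 0.095172 / 0.478172 × 100 = 19.90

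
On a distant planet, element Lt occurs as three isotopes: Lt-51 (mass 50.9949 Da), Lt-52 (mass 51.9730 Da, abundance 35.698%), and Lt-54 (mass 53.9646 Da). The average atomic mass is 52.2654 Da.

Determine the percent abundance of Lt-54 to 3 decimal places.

Let x and y be the fractions of Lt-51 and Lt-54. Then x + y = 1 − 0.35698 = 0.64302 and 50.9949x + 53.9646y = 52.2654 − 0.35698×51.9730 = 33.71207846.
Substituting: 50.9949x + 53.9646(0.64302 − x) = 33.71207846
(50.9949 − 53.9646)x = -0.988238632  ⇒  x = 0.33277, y = 0.31025
Lt-51: 33.277%, Lt-54: 31.025%.

31.025%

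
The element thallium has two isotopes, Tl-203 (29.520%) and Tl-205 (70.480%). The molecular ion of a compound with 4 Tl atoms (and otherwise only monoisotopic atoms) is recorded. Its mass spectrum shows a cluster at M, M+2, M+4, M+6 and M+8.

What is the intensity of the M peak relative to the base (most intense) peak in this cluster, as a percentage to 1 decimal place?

(0.29520 + 0.70480)^4 gives M 0.0076, M+2 0.0725, M+4 0.2597, M+6 0.4134, M+8 0.2468; the largest is M+6.
P(M+6) = C(4,3) × 0.29520^1 × 0.70480^3 = 4 × 0.2952 × 0.35010449 = 0.413403 (base)
P(M) = C(4,0) × 0.29520^4 × 0.70480^0 = 1 × 0.00759391 × 1.0000 = 0.007594
Relative intensity = 0.007594 / 0.413403 × 100 = 1.8

1.8%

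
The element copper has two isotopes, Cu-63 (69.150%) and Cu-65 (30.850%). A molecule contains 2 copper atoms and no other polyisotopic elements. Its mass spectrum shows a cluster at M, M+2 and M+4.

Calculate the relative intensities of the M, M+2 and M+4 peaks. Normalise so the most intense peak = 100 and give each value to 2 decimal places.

Expanding (0.69150 + 0.30850)^2:
P(M) = 0.69150^2 = 0.478172
P(M+2) = 2 × 0.69150^1 × 0.30850^1 = 0.426656
P(M+4) = 0.30850^2 = 0.095172
The M peak is largest (0.478172); scaling to 100 gives 100.00 : 89.23 : 19.90.

100.00 : 89.23 : 19.90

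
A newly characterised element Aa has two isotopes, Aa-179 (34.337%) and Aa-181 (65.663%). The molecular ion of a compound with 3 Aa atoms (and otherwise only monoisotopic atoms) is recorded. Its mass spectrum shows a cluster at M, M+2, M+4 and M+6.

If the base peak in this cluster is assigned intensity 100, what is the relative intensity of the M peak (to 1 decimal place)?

Term probabilities: M 0.0405, M+2 0.2323, M+4 0.4441, M+6 0.2831. Base peak = M+4.
P(M+4) = C(3,2) × 0.34337^1 × 0.65663^2 = 3 × 0.34337 × 0.43116296 = 0.444145 (base)
P(M) = C(3,0) × 0.34337^3 × 0.65663^0 = 1 × 0.04048434 × 1.0000 = 0.040484
Relative intensity = 0.040484 / 0.444145 × 100 = 9.1

9.1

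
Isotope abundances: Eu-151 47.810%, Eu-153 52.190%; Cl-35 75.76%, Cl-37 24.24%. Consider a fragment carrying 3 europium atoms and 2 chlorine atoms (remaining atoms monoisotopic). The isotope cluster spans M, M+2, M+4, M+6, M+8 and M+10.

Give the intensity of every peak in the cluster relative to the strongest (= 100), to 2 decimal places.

Europium pattern (n=3): 0.10928391 : 0.3578871 : 0.39067407 : 0.14215492
Chlorine pattern (n=2): 0.57395776 : 0.36728448 : 0.05875776
Convolve the two distributions (both contribute in 2-u steps):
  M: 0.10928391×0.57395776 = 0.062724
  M+2: 0.10928391×0.36728448 + 0.3578871×0.57395776 = 0.245550
  M+4: 0.10928391×0.05875776 + 0.3578871×0.36728448 + 0.39067407×0.57395776 = 0.362098
  M+6: 0.3578871×0.05875776 + 0.39067407×0.36728448 + 0.14215492×0.57395776 = 0.246108
  M+8: 0.39067407×0.05875776 + 0.14215492×0.36728448 = 0.075166
  M+10: 0.14215492×0.05875776 = 0.008353
Scale to base peak (0.362098) = 100: 17.32 : 67.81 : 100.00 : 67.97 : 20.76 : 2.31

17.32 : 67.81 : 100.00 : 67.97 : 20.76 : 2.31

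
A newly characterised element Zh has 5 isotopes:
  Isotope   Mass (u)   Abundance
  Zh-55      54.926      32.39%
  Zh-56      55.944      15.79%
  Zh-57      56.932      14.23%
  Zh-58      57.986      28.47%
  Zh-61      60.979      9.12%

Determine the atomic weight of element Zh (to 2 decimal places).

56.80 u

Ar = Σ fᵢ·mᵢ = 0.3239 × 54.926 + 0.1579 × 55.944 + 0.1423 × 56.932 + 0.2847 × 57.986 + 0.0912 × 60.979
= 17.7905 + 8.8336 + 8.1014 + 16.5086 + 5.5613 = 56.7954 u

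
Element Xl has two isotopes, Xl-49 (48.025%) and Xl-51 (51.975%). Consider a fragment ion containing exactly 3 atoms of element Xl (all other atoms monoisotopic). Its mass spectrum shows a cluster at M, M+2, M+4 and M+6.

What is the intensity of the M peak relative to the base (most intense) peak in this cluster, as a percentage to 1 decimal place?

Term probabilities: M 0.1108, M+2 0.3596, M+4 0.3892, M+6 0.1404. Base peak = M+4.
P(M+4) = C(3,2) × 0.48025^1 × 0.51975^2 = 3 × 0.48025 × 0.27014006 = 0.389204 (base)
P(M) = C(3,0) × 0.48025^3 × 0.51975^0 = 1 × 0.11076489 × 1.0000 = 0.110765
Relative intensity = 0.110765 / 0.389204 × 100 = 28.5

28.5%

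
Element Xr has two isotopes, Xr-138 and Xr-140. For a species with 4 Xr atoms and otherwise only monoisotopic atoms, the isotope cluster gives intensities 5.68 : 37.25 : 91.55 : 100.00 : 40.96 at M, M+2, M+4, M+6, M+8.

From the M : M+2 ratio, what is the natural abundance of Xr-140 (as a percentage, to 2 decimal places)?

Write p for the Xr-138 fraction. I(M+2)/I(M) = [C(4,1)·p^3·(1−p)] / p^4 = 4·(1−p)/p = 37.25/5.68 = 6.5581
(1−p)/p = 6.5581/4 = 1.6395  ⇒  p = 1/(1 + 1.6395) = 0.3789
Xr-138: 37.89%, Xr-140: 62.11%.

62.11%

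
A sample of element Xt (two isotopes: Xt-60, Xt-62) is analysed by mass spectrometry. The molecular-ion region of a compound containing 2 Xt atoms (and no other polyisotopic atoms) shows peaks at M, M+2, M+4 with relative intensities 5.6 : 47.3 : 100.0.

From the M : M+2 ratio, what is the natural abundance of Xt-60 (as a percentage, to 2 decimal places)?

19.15%

Let p = fractional abundance of Xt-60. I(M+2)/I(M) = [C(2,1)·p^1·(1−p)] / p^2 = 2·(1−p)/p = 47.3/5.6 = 8.4464
(1−p)/p = 8.4464/2 = 4.2232  ⇒  p = 1/(1 + 4.2232) = 0.1915
Xt-60: 19.15%, Xt-62: 80.85%.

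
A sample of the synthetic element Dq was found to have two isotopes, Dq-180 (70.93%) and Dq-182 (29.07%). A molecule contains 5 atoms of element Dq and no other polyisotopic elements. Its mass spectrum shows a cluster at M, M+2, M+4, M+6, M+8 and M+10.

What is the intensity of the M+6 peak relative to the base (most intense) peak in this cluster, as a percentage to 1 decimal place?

33.6%

Binomial terms of (0.7093 + 0.2907)^5: M 0.1795, M+2 0.3679, M+4 0.3016, M+6 0.1236, M+8 0.0253, M+10 0.0021 → M+2 is the base peak.
P(M+2) = C(5,1) × 0.7093^4 × 0.2907^1 = 5 × 0.25311614 × 0.2907 = 0.367904 (base)
P(M+6) = C(5,3) × 0.7093^2 × 0.2907^3 = 10 × 0.50310649 × 0.02456604 = 0.123593
Relative intensity = 0.123593 / 0.367904 × 100 = 33.6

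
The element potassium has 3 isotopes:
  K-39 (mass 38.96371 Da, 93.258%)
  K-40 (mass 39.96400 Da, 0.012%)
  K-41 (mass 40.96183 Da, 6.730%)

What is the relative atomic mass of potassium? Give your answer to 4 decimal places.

Average mass = Σ (abundance × isotope mass) = 0.93258 × 38.96371 + 0.00012 × 39.96400 + 0.06730 × 40.96183
= 36.336777 + 0.004796 + 2.756731 = 39.098304 Da

39.0983 Da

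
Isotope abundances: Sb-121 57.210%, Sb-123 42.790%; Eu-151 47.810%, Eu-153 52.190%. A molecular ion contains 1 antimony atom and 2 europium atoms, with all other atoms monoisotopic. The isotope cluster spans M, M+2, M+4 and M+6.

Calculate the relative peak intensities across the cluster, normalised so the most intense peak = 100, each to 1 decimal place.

34.1 : 100.0 : 96.4 : 30.4

Antimony pattern (n=1): 0.5721 : 0.4279
Europium pattern (n=2): 0.22857961 : 0.49904078 : 0.27237961
Convolve the two distributions (both contribute in 2-u steps):
  M: 0.5721×0.22857961 = 0.130770
  M+2: 0.5721×0.49904078 + 0.4279×0.22857961 = 0.383310
  M+4: 0.5721×0.27237961 + 0.4279×0.49904078 = 0.369368
  M+6: 0.4279×0.27237961 = 0.116551
Scale to base peak (0.383310) = 100: 34.1 : 100.0 : 96.4 : 30.4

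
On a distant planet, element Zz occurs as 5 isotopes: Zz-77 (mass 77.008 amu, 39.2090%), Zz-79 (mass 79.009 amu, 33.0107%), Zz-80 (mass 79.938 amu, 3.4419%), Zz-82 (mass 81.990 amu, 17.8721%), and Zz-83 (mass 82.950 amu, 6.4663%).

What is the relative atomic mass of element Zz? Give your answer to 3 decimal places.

Average mass = Σ (abundance × isotope mass) = 0.392090 × 77.008 + 0.330107 × 79.009 + 0.034419 × 79.938 + 0.178721 × 81.990 + 0.064663 × 82.950
= 30.1941 + 26.0814 + 2.7514 + 14.6533 + 5.3638 = 79.0440 amu

79.044 amu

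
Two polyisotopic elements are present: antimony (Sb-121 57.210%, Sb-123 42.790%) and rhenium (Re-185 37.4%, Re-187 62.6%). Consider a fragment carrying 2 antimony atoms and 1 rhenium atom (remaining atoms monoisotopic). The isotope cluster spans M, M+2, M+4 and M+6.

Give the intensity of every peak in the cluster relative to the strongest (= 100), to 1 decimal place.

31.5 : 100.0 : 96.6 : 29.5

Antimony pattern (n=2): 0.32729841 : 0.48960318 : 0.18309841
Rhenium pattern (n=1): 0.3740 : 0.6260
Convolve the two distributions (both contribute in 2-u steps):
  M: 0.32729841×0.3740 = 0.122410
  M+2: 0.32729841×0.6260 + 0.48960318×0.3740 = 0.388000
  M+4: 0.48960318×0.6260 + 0.18309841×0.3740 = 0.374970
  M+6: 0.18309841×0.6260 = 0.114620
Scale to base peak (0.388000) = 100: 31.5 : 100.0 : 96.6 : 29.5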